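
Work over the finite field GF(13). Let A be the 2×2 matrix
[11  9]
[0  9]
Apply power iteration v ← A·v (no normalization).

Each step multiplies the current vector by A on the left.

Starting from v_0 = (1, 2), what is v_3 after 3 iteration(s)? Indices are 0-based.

v_0 = (1, 2).
v_1 = A·v_0 = (3, 5).
v_2 = A·v_1 = (0, 6).
v_3 = A·v_2 = (2, 2).

v_3 = (2, 2)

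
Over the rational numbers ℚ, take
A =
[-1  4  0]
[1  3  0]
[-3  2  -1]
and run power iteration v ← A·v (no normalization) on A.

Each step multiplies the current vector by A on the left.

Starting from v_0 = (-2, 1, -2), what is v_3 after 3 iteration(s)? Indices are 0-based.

v_3 = (38, 25, 50)

v_0 = (-2, 1, -2).
v_1 = A·v_0 = (6, 1, 10).
v_2 = A·v_1 = (-2, 9, -26).
v_3 = A·v_2 = (38, 25, 50).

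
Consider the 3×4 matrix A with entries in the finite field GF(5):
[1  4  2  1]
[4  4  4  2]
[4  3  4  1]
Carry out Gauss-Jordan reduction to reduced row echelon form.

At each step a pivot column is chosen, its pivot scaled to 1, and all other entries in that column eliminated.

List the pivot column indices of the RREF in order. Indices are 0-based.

pivot columns: 0, 1, 2

[1] R0 /= 1  ⇒  (1, 4, 2, 1)
     R1 -= 4·R0  ⇒  (0, 3, 1, 3)
     R2 -= 4·R0  ⇒  (0, 2, 1, 2)
[2] R1 /= 3  ⇒  (0, 1, 2, 1)
     R0 -= 4·R1  ⇒  (1, 0, 4, 2)
     R2 -= 2·R1  ⇒  (0, 0, 2, 0)
[3] R2 /= 2  ⇒  (0, 0, 1, 0)
     R0 -= 4·R2  ⇒  (1, 0, 0, 2)
     R1 -= 2·R2  ⇒  (0, 1, 0, 1)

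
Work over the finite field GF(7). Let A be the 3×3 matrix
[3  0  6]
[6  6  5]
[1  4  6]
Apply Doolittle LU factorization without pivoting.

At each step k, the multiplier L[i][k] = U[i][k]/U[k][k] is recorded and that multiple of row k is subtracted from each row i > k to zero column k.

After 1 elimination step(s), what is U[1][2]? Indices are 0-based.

U[1][2] = 0

[col 0] pivot 3
  R1 -= 2*R0 → (0, 6, 0)  (L[1][0] := 2)
  R2 -= 5*R0 → (0, 4, 4)  (L[2][0] := 5)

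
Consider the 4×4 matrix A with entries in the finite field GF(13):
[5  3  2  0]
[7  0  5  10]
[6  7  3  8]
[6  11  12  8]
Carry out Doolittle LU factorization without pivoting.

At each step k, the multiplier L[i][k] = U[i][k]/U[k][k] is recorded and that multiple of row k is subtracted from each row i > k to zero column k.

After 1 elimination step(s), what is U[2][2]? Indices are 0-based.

U[2][2] = 11

[col 0] pivot 5
  R1 -= 4*R0 → (0, 1, 10, 10)  (L[1][0] := 4)
  R2 -= 9*R0 → (0, 6, 11, 8)  (L[2][0] := 9)
  R3 -= 9*R0 → (0, 10, 7, 8)  (L[3][0] := 9)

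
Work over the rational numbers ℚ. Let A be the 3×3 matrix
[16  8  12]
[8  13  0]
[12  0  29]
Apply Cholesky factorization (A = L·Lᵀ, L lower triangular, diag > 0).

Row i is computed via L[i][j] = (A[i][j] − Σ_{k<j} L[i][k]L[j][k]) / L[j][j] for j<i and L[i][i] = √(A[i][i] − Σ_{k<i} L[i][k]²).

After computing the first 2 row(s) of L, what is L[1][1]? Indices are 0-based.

Step 1: L[0][0] = √(16) = 4.
  L[1][0] = (8) / L[0][0] = 2.
Step 2: L[1][1] = √(9) = 3.

L[1][1] = 3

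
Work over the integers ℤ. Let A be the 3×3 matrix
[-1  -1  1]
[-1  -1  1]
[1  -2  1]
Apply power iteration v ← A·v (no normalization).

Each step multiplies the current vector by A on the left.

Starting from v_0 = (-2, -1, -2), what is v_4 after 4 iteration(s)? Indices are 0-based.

v_4 = (-9, -9, -4)

v_0 = (-2, -1, -2).
v_1 = A·v_0 = (1, 1, -2).
v_2 = A·v_1 = (-4, -4, -3).
v_3 = A·v_2 = (5, 5, 1).
v_4 = A·v_3 = (-9, -9, -4).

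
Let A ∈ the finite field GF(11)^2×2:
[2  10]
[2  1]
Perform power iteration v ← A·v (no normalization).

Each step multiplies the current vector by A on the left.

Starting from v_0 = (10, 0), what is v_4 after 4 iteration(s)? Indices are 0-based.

v_0 = (10, 0).
v_1 = A·v_0 = (9, 9).
v_2 = A·v_1 = (9, 5).
v_3 = A·v_2 = (2, 1).
v_4 = A·v_3 = (3, 5).

v_4 = (3, 5)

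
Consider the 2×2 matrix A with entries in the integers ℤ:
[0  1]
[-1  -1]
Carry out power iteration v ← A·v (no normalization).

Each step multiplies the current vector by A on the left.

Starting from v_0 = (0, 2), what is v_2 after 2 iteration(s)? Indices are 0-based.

v_2 = (-2, 0)

v_0 = (0, 2).
v_1 = A·v_0 = (2, -2).
v_2 = A·v_1 = (-2, 0).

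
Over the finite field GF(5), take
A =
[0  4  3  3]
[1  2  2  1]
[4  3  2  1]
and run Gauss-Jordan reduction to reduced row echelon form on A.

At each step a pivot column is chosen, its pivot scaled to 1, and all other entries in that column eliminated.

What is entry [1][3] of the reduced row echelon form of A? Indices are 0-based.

M[1][3] = 1

step 1: exchange rows 0,1
step 1: normalize row 0 (÷1) = (1, 2, 2, 1)
  row 2: subtract 4×row0 = (0, 0, 4, 2)
step 2: normalize row 1 (÷4) = (0, 1, 2, 2)
  row 0: subtract 2×row1 = (1, 0, 3, 2)
step 3: normalize row 2 (÷4) = (0, 0, 1, 3)
  row 0: subtract 3×row2 = (1, 0, 0, 3)
  row 1: subtract 2×row2 = (0, 1, 0, 1)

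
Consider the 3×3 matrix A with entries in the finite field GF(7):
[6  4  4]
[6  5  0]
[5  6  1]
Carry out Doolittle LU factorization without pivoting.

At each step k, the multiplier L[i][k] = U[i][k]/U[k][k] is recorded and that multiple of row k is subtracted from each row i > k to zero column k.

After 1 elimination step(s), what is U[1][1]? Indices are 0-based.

U[1][1] = 1

Step 1: pivot at (0,0) is 6.
  row1 ← row1 − (1)·row0  ⇒  L[1][0]=1, U row1=(0, 1, 3)
  row2 ← row2 − (2)·row0  ⇒  L[2][0]=2, U row2=(0, 5, 0)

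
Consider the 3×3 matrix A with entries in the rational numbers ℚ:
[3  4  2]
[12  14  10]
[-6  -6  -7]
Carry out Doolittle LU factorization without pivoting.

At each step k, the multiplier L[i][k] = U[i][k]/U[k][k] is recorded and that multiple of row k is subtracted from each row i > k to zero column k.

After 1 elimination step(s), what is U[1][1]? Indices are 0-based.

U[1][1] = -2

Step 1: pivot at (0,0) is 3.
  row1 ← row1 − (4)·row0  ⇒  L[1][0]=4, U row1=(0, -2, 2)
  row2 ← row2 − (-2)·row0  ⇒  L[2][0]=-2, U row2=(0, 2, -3)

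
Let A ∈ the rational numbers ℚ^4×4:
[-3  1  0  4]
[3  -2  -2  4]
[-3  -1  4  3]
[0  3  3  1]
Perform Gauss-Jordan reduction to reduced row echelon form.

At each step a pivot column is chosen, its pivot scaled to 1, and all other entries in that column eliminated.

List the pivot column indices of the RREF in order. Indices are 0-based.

pivot columns: 0, 1, 2, 3

step 1: normalize row 0 (÷-3) = (1, -1/3, 0, -4/3)
  row 1: subtract 3×row0 = (0, -1, -2, 8)
  row 2: subtract -3×row0 = (0, -2, 4, -1)
step 2: normalize row 1 (÷-1) = (0, 1, 2, -8)
  row 0: subtract -1/3×row1 = (1, 0, 2/3, -4)
  row 2: subtract -2×row1 = (0, 0, 8, -17)
  row 3: subtract 3×row1 = (0, 0, -3, 25)
step 3: normalize row 2 (÷8) = (0, 0, 1, -17/8)
  row 0: subtract 2/3×row2 = (1, 0, 0, -31/12)
  row 1: subtract 2×row2 = (0, 1, 0, -15/4)
  row 3: subtract -3×row2 = (0, 0, 0, 149/8)
step 4: normalize row 3 (÷149/8) = (0, 0, 0, 1)
  row 0: subtract -31/12×row3 = (1, 0, 0, 0)
  row 1: subtract -15/4×row3 = (0, 1, 0, 0)
  row 2: subtract -17/8×row3 = (0, 0, 1, 0)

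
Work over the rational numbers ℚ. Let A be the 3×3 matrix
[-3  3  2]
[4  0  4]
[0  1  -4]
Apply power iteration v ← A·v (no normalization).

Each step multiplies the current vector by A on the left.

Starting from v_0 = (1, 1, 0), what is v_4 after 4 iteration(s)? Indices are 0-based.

v_4 = (266, -104, 40)

v_0 = (1, 1, 0).
v_1 = A·v_0 = (0, 4, 1).
v_2 = A·v_1 = (14, 4, 0).
v_3 = A·v_2 = (-30, 56, 4).
v_4 = A·v_3 = (266, -104, 40).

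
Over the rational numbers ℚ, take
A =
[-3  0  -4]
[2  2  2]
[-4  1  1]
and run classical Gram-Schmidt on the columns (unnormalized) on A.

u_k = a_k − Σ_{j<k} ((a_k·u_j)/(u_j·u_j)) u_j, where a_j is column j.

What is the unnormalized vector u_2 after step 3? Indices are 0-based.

u_2 = (-80/29, -24/29, 48/29)

Step 1: u_0 = a_0 = (-3, 2, -4).
Step 2: u_1 = a_1 − (0)·u_0 = (0, 2, 1).
Step 3: u_2 = a_2 − (12/29)·u_0 − (1)·u_1 = (-80/29, -24/29, 48/29).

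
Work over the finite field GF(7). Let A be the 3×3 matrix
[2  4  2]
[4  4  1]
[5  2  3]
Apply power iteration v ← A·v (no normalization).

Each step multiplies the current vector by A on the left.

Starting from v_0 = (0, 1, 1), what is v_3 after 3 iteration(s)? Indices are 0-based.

v_0 = (0, 1, 1).
v_1 = A·v_0 = (6, 5, 5).
v_2 = A·v_1 = (0, 0, 6).
v_3 = A·v_2 = (5, 6, 4).

v_3 = (5, 6, 4)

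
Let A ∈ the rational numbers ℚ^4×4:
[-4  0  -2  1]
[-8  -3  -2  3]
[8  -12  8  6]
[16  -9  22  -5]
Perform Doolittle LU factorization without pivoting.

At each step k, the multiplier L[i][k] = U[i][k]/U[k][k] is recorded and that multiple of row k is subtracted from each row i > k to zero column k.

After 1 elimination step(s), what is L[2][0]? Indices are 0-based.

L[2][0] = -2

k=0: U[0][0]=-4
  eliminate (1,0): mult=2, new row 1: (0, -3, 2, 1); set L[1][0]=2
  eliminate (2,0): mult=-2, new row 2: (0, -12, 4, 8); set L[2][0]=-2
  eliminate (3,0): mult=-4, new row 3: (0, -9, 14, -1); set L[3][0]=-4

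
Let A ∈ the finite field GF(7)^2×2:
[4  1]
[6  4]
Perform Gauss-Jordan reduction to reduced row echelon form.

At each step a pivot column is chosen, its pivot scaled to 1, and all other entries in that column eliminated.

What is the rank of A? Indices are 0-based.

step 1: normalize row 0 (÷4) = (1, 2)
  row 1: subtract 6×row0 = (0, 6)
step 2: normalize row 1 (÷6) = (0, 1)
  row 0: subtract 2×row1 = (1, 0)

rank = 2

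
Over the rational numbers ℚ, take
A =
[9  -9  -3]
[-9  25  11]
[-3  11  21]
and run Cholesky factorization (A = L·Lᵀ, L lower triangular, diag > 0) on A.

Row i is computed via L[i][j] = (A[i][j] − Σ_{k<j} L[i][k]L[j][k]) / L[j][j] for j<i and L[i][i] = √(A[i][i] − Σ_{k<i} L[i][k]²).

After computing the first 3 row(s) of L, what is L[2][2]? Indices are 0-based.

L[2][2] = 4

Step 1: L[0][0] = √(9) = 3.
  L[1][0] = (-9) / L[0][0] = -3.
Step 2: L[1][1] = √(16) = 4.
  L[2][0] = (-3) / L[0][0] = -1.
  L[2][1] = (8) / L[1][1] = 2.
Step 3: L[2][2] = √(16) = 4.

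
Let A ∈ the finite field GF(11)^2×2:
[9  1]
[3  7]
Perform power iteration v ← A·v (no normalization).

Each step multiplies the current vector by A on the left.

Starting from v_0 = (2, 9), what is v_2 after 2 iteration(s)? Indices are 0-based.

v_0 = (2, 9).
v_1 = A·v_0 = (5, 3).
v_2 = A·v_1 = (4, 3).

v_2 = (4, 3)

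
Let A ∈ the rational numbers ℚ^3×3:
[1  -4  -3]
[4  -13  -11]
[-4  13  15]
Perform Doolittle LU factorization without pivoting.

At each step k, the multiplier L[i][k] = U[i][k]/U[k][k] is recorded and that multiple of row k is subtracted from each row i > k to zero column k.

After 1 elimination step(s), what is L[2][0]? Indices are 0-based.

[col 0] pivot 1
  R1 -= 4*R0 → (0, 3, 1)  (L[1][0] := 4)
  R2 -= -4*R0 → (0, -3, 3)  (L[2][0] := -4)

L[2][0] = -4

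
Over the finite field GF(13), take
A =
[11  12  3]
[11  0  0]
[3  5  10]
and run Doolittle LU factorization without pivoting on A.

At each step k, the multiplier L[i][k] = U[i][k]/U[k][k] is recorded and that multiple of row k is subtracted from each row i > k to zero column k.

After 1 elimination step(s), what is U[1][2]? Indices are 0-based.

U[1][2] = 10

[col 0] pivot 11
  R1 -= 1*R0 → (0, 1, 10)  (L[1][0] := 1)
  R2 -= 5*R0 → (0, 10, 8)  (L[2][0] := 5)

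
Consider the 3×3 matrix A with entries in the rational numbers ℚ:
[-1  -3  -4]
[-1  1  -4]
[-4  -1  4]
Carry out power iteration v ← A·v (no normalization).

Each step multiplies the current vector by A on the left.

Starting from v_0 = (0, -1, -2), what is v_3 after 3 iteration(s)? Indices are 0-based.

v_3 = (248, 344, -324)

v_0 = (0, -1, -2).
v_1 = A·v_0 = (11, 7, -7).
v_2 = A·v_1 = (-4, 24, -79).
v_3 = A·v_2 = (248, 344, -324).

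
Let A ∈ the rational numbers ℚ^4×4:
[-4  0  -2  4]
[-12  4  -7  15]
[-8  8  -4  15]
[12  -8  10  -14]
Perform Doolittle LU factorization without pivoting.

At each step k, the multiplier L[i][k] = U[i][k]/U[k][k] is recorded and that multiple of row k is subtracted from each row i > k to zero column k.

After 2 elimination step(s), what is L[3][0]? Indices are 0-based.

k=0: U[0][0]=-4
  eliminate (1,0): mult=3, new row 1: (0, 4, -1, 3); set L[1][0]=3
  eliminate (2,0): mult=2, new row 2: (0, 8, 0, 7); set L[2][0]=2
  eliminate (3,0): mult=-3, new row 3: (0, -8, 4, -2); set L[3][0]=-3
k=1: U[1][1]=4
  eliminate (2,1): mult=2, new row 2: (0, 0, 2, 1); set L[2][1]=2
  eliminate (3,1): mult=-2, new row 3: (0, 0, 2, 4); set L[3][1]=-2

L[3][0] = -3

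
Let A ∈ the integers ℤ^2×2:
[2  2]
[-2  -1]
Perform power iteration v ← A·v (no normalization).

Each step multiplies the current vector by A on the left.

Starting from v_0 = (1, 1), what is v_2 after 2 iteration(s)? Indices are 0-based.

v_2 = (2, -5)

v_0 = (1, 1).
v_1 = A·v_0 = (4, -3).
v_2 = A·v_1 = (2, -5).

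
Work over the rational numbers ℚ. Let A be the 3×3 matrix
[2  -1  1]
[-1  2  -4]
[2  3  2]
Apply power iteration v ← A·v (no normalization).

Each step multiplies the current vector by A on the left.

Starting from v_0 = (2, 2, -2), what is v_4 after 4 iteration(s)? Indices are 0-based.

v_4 = (312, -638, -312)

v_0 = (2, 2, -2).
v_1 = A·v_0 = (0, 10, 6).
v_2 = A·v_1 = (-4, -4, 42).
v_3 = A·v_2 = (38, -172, 64).
v_4 = A·v_3 = (312, -638, -312).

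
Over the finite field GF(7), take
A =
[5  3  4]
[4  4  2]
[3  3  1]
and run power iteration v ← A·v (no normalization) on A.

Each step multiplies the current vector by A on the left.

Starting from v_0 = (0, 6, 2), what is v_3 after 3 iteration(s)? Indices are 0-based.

v_3 = (5, 2, 5)

v_0 = (0, 6, 2).
v_1 = A·v_0 = (5, 0, 6).
v_2 = A·v_1 = (0, 4, 0).
v_3 = A·v_2 = (5, 2, 5).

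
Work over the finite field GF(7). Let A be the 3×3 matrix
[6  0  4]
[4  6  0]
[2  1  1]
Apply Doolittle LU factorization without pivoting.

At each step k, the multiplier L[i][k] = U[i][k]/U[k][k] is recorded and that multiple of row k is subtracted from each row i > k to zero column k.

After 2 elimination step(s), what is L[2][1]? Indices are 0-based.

k=0: U[0][0]=6
  eliminate (1,0): mult=3, new row 1: (0, 6, 2); set L[1][0]=3
  eliminate (2,0): mult=5, new row 2: (0, 1, 2); set L[2][0]=5
k=1: U[1][1]=6
  eliminate (2,1): mult=6, new row 2: (0, 0, 4); set L[2][1]=6

L[2][1] = 6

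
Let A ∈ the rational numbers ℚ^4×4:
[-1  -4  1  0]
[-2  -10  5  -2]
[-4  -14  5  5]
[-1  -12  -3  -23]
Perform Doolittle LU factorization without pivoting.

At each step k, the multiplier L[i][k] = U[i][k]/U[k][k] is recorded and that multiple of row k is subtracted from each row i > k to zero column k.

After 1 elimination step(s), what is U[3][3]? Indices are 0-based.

U[3][3] = -23

k=0: U[0][0]=-1
  eliminate (1,0): mult=2, new row 1: (0, -2, 3, -2); set L[1][0]=2
  eliminate (2,0): mult=4, new row 2: (0, 2, 1, 5); set L[2][0]=4
  eliminate (3,0): mult=1, new row 3: (0, -8, -4, -23); set L[3][0]=1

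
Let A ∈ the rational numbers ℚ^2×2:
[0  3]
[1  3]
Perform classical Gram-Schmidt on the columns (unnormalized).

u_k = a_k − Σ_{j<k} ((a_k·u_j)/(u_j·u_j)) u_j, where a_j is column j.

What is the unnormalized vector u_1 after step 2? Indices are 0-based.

Step 1: u_0 = a_0 = (0, 1).
Step 2: u_1 = a_1 − (3)·u_0 = (3, 0).

u_1 = (3, 0)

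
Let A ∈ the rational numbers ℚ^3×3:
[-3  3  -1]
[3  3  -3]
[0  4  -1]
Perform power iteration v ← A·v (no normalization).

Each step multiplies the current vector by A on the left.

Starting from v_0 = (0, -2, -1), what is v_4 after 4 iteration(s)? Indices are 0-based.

v_4 = (271, 27, 187)

v_0 = (0, -2, -1).
v_1 = A·v_0 = (-5, -3, -7).
v_2 = A·v_1 = (13, -3, -5).
v_3 = A·v_2 = (-43, 45, -7).
v_4 = A·v_3 = (271, 27, 187).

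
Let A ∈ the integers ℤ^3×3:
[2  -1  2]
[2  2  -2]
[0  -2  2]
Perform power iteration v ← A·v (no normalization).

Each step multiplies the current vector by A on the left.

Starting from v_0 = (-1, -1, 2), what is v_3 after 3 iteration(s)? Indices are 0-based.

v_0 = (-1, -1, 2).
v_1 = A·v_0 = (3, -8, 6).
v_2 = A·v_1 = (26, -22, 28).
v_3 = A·v_2 = (130, -48, 100).

v_3 = (130, -48, 100)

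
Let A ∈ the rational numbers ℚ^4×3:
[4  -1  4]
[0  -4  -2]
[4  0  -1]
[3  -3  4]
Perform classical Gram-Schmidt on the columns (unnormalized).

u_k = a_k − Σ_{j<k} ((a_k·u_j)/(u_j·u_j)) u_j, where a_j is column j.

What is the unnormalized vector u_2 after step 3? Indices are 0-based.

u_2 = (1492/897, -1858/897, -229/69, 660/299)

Step 1: u_0 = a_0 = (4, 0, 4, 3).
Step 2: u_1 = a_1 − (-13/41)·u_0 = (11/41, -4, 52/41, -84/41).
Step 3: u_2 = a_2 − (24/41)·u_0 − (-16/897)·u_1 = (1492/897, -1858/897, -229/69, 660/299).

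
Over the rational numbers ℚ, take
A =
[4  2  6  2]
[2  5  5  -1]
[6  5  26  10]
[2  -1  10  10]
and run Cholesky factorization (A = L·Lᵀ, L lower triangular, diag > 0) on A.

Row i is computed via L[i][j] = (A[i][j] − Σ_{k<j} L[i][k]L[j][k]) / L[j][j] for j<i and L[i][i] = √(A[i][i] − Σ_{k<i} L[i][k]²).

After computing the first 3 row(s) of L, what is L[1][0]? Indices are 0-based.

Step 1: L[0][0] = √(4) = 2.
  L[1][0] = (2) / L[0][0] = 1.
Step 2: L[1][1] = √(4) = 2.
  L[2][0] = (6) / L[0][0] = 3.
  L[2][1] = (2) / L[1][1] = 1.
Step 3: L[2][2] = √(16) = 4.

L[1][0] = 1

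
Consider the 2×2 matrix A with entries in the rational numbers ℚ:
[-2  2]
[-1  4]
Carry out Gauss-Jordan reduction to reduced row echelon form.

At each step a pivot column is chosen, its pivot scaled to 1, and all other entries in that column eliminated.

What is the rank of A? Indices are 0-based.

step 1: normalize row 0 (÷-2) = (1, -1)
  row 1: subtract -1×row0 = (0, 3)
step 2: normalize row 1 (÷3) = (0, 1)
  row 0: subtract -1×row1 = (1, 0)

rank = 2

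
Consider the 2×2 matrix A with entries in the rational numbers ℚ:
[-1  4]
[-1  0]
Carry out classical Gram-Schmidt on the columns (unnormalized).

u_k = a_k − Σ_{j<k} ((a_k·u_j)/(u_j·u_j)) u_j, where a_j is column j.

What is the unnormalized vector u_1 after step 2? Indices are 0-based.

Step 1: u_0 = a_0 = (-1, -1).
Step 2: u_1 = a_1 − (-2)·u_0 = (2, -2).

u_1 = (2, -2)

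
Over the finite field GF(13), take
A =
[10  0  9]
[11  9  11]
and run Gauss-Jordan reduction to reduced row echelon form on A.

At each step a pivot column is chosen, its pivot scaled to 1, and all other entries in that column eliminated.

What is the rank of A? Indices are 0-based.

[1] R0 /= 10  ⇒  (1, 0, 10)
     R1 -= 11·R0  ⇒  (0, 9, 5)
[2] R1 /= 9  ⇒  (0, 1, 2)

rank = 2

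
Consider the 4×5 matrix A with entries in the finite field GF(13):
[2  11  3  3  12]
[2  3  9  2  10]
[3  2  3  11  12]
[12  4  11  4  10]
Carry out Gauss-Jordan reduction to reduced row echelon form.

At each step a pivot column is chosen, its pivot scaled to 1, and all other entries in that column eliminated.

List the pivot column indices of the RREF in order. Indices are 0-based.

pivot columns: 0, 1, 2, 3

[1] R0 /= 2  ⇒  (1, 12, 8, 8, 6)
     R1 -= 2·R0  ⇒  (0, 5, 6, 12, 11)
     R2 -= 3·R0  ⇒  (0, 5, 5, 0, 7)
     R3 -= 12·R0  ⇒  (0, 3, 6, 12, 3)
[2] R1 /= 5  ⇒  (0, 1, 9, 5, 10)
     R0 -= 12·R1  ⇒  (1, 0, 4, 0, 3)
     R2 -= 5·R1  ⇒  (0, 0, 12, 1, 9)
     R3 -= 3·R1  ⇒  (0, 0, 5, 10, 12)
[3] R2 /= 12  ⇒  (0, 0, 1, 12, 4)
     R0 -= 4·R2  ⇒  (1, 0, 0, 4, 0)
     R1 -= 9·R2  ⇒  (0, 1, 0, 1, 0)
     R3 -= 5·R2  ⇒  (0, 0, 0, 2, 5)
[4] R3 /= 2  ⇒  (0, 0, 0, 1, 9)
     R0 -= 4·R3  ⇒  (1, 0, 0, 0, 3)
     R1 -= 1·R3  ⇒  (0, 1, 0, 0, 4)
     R2 -= 12·R3  ⇒  (0, 0, 1, 0, 0)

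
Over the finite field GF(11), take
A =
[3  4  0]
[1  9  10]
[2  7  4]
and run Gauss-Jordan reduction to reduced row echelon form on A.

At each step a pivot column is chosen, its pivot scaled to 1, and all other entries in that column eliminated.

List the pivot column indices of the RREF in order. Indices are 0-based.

pivot(0,0)=3: scale R0 → (1, 5, 0)
  clear (1,0): R1 −= (1)R0 → (0, 4, 10)
  clear (2,0): R2 −= (2)R0 → (0, 8, 4)
pivot(1,1)=4: scale R1 → (0, 1, 8)
  clear (0,1): R0 −= (5)R1 → (1, 0, 4)
  clear (2,1): R2 −= (8)R1 → (0, 0, 6)
pivot(2,2)=6: scale R2 → (0, 0, 1)
  clear (0,2): R0 −= (4)R2 → (1, 0, 0)
  clear (1,2): R1 −= (8)R2 → (0, 1, 0)

pivot columns: 0, 1, 2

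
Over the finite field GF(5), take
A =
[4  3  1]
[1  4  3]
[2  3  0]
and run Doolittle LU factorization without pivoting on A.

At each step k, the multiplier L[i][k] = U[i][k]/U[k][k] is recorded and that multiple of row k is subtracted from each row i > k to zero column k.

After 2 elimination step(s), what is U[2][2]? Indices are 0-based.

Step 1: pivot at (0,0) is 4.
  row1 ← row1 − (4)·row0  ⇒  L[1][0]=4, U row1=(0, 2, 4)
  row2 ← row2 − (3)·row0  ⇒  L[2][0]=3, U row2=(0, 4, 2)
Step 2: pivot at (1,1) is 2.
  row2 ← row2 − (2)·row1  ⇒  L[2][1]=2, U row2=(0, 0, 4)

U[2][2] = 4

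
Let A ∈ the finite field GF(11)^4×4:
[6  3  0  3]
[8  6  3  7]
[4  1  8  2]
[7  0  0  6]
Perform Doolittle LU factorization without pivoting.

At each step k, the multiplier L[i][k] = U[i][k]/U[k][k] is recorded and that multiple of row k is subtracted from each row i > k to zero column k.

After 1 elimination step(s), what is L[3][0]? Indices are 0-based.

L[3][0] = 3

Step 1: pivot at (0,0) is 6.
  row1 ← row1 − (5)·row0  ⇒  L[1][0]=5, U row1=(0, 2, 3, 3)
  row2 ← row2 − (8)·row0  ⇒  L[2][0]=8, U row2=(0, 10, 8, 0)
  row3 ← row3 − (3)·row0  ⇒  L[3][0]=3, U row3=(0, 2, 0, 8)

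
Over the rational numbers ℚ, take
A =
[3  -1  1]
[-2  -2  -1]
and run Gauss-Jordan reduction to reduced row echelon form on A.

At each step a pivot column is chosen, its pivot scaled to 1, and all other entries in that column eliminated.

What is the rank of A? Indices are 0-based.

rank = 2

step 1: normalize row 0 (÷3) = (1, -1/3, 1/3)
  row 1: subtract -2×row0 = (0, -8/3, -1/3)
step 2: normalize row 1 (÷-8/3) = (0, 1, 1/8)
  row 0: subtract -1/3×row1 = (1, 0, 3/8)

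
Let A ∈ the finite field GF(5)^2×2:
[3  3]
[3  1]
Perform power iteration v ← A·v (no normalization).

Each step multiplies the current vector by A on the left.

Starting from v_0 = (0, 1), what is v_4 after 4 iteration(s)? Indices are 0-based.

v_0 = (0, 1).
v_1 = A·v_0 = (3, 1).
v_2 = A·v_1 = (2, 0).
v_3 = A·v_2 = (1, 1).
v_4 = A·v_3 = (1, 4).

v_4 = (1, 4)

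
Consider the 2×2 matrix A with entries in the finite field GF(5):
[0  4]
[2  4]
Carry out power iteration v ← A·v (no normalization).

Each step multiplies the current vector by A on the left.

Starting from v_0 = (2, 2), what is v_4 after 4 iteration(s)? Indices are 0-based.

v_0 = (2, 2).
v_1 = A·v_0 = (3, 2).
v_2 = A·v_1 = (3, 4).
v_3 = A·v_2 = (1, 2).
v_4 = A·v_3 = (3, 0).

v_4 = (3, 0)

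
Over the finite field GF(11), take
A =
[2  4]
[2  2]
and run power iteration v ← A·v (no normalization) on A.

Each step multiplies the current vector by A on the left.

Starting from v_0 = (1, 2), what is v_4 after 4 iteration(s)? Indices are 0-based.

v_0 = (1, 2).
v_1 = A·v_0 = (10, 6).
v_2 = A·v_1 = (0, 10).
v_3 = A·v_2 = (7, 9).
v_4 = A·v_3 = (6, 10).

v_4 = (6, 10)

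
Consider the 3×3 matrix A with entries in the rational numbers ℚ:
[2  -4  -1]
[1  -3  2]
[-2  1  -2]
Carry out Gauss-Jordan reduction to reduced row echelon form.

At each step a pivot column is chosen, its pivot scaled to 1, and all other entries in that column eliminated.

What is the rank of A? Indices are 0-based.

[1] R0 /= 2  ⇒  (1, -2, -1/2)
     R1 -= 1·R0  ⇒  (0, -1, 5/2)
     R2 -= -2·R0  ⇒  (0, -3, -3)
[2] R1 /= -1  ⇒  (0, 1, -5/2)
     R0 -= -2·R1  ⇒  (1, 0, -11/2)
     R2 -= -3·R1  ⇒  (0, 0, -21/2)
[3] R2 /= -21/2  ⇒  (0, 0, 1)
     R0 -= -11/2·R2  ⇒  (1, 0, 0)
     R1 -= -5/2·R2  ⇒  (0, 1, 0)

rank = 3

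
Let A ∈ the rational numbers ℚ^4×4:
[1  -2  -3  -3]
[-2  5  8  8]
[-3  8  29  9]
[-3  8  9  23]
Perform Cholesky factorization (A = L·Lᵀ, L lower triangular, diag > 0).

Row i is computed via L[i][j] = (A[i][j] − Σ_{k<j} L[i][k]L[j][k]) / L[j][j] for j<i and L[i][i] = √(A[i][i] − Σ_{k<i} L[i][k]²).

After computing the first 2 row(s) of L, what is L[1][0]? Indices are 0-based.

L[1][0] = -2

Step 1: L[0][0] = √(1) = 1.
  L[1][0] = (-2) / L[0][0] = -2.
Step 2: L[1][1] = √(1) = 1.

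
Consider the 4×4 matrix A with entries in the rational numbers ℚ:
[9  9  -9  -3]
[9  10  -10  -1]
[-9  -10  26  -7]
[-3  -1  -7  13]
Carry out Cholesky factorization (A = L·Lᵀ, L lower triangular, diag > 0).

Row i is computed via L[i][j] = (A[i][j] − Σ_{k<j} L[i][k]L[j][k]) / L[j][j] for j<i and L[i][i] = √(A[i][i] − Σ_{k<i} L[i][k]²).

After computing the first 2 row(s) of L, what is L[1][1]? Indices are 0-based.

Step 1: L[0][0] = √(9) = 3.
  L[1][0] = (9) / L[0][0] = 3.
Step 2: L[1][1] = √(1) = 1.

L[1][1] = 1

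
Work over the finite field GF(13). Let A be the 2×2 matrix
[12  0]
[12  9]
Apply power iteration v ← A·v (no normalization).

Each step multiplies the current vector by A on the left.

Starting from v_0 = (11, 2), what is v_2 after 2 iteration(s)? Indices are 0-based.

v_2 = (11, 9)

v_0 = (11, 2).
v_1 = A·v_0 = (2, 7).
v_2 = A·v_1 = (11, 9).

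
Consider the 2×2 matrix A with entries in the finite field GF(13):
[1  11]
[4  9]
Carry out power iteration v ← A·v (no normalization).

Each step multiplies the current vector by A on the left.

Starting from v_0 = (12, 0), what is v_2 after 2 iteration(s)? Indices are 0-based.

v_0 = (12, 0).
v_1 = A·v_0 = (12, 9).
v_2 = A·v_1 = (7, 12).

v_2 = (7, 12)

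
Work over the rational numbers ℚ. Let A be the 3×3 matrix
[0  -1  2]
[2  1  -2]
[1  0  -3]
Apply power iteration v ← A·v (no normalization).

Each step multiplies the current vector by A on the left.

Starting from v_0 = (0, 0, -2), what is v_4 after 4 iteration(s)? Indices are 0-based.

v_4 = (104, -160, -250)

v_0 = (0, 0, -2).
v_1 = A·v_0 = (-4, 4, 6).
v_2 = A·v_1 = (8, -16, -22).
v_3 = A·v_2 = (-28, 44, 74).
v_4 = A·v_3 = (104, -160, -250).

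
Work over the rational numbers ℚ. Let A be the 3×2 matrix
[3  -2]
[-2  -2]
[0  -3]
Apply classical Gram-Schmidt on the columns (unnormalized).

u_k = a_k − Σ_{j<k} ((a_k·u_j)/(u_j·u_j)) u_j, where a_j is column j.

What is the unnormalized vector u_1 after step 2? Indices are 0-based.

u_1 = (-20/13, -30/13, -3)

Step 1: u_0 = a_0 = (3, -2, 0).
Step 2: u_1 = a_1 − (-2/13)·u_0 = (-20/13, -30/13, -3).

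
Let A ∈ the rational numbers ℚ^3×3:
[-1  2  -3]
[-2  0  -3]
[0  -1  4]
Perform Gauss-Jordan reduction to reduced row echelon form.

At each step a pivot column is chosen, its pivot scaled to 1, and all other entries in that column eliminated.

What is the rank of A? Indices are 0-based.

rank = 3

[1] R0 /= -1  ⇒  (1, -2, 3)
     R1 -= -2·R0  ⇒  (0, -4, 3)
[2] R1 /= -4  ⇒  (0, 1, -3/4)
     R0 -= -2·R1  ⇒  (1, 0, 3/2)
     R2 -= -1·R1  ⇒  (0, 0, 13/4)
[3] R2 /= 13/4  ⇒  (0, 0, 1)
     R0 -= 3/2·R2  ⇒  (1, 0, 0)
     R1 -= -3/4·R2  ⇒  (0, 1, 0)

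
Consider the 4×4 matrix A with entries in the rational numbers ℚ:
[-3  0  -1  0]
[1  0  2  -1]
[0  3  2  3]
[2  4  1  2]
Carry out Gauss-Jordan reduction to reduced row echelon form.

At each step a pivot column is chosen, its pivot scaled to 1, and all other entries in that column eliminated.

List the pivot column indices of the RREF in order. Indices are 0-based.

step 1: normalize row 0 (÷-3) = (1, 0, 1/3, 0)
  row 1: subtract 1×row0 = (0, 0, 5/3, -1)
  row 3: subtract 2×row0 = (0, 4, 1/3, 2)
step 2: exchange rows 1,2
step 2: normalize row 1 (÷3) = (0, 1, 2/3, 1)
  row 3: subtract 4×row1 = (0, 0, -7/3, -2)
step 3: normalize row 2 (÷5/3) = (0, 0, 1, -3/5)
  row 0: subtract 1/3×row2 = (1, 0, 0, 1/5)
  row 1: subtract 2/3×row2 = (0, 1, 0, 7/5)
  row 3: subtract -7/3×row2 = (0, 0, 0, -17/5)
step 4: normalize row 3 (÷-17/5) = (0, 0, 0, 1)
  row 0: subtract 1/5×row3 = (1, 0, 0, 0)
  row 1: subtract 7/5×row3 = (0, 1, 0, 0)
  row 2: subtract -3/5×row3 = (0, 0, 1, 0)

pivot columns: 0, 1, 2, 3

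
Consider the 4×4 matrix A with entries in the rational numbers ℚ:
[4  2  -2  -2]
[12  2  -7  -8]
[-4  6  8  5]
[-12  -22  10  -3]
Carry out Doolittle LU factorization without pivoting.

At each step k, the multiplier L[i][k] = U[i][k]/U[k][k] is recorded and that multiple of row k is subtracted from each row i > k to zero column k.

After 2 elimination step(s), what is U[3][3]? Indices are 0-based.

Step 1: pivot at (0,0) is 4.
  row1 ← row1 − (3)·row0  ⇒  L[1][0]=3, U row1=(0, -4, -1, -2)
  row2 ← row2 − (-1)·row0  ⇒  L[2][0]=-1, U row2=(0, 8, 6, 3)
  row3 ← row3 − (-3)·row0  ⇒  L[3][0]=-3, U row3=(0, -16, 4, -9)
Step 2: pivot at (1,1) is -4.
  row2 ← row2 − (-2)·row1  ⇒  L[2][1]=-2, U row2=(0, 0, 4, -1)
  row3 ← row3 − (4)·row1  ⇒  L[3][1]=4, U row3=(0, 0, 8, -1)

U[3][3] = -1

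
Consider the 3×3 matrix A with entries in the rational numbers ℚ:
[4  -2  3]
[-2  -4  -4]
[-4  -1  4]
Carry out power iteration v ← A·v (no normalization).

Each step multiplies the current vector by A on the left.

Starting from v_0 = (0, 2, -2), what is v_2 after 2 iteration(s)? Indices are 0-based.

v_2 = (-70, 60, 0)

v_0 = (0, 2, -2).
v_1 = A·v_0 = (-10, 0, -10).
v_2 = A·v_1 = (-70, 60, 0).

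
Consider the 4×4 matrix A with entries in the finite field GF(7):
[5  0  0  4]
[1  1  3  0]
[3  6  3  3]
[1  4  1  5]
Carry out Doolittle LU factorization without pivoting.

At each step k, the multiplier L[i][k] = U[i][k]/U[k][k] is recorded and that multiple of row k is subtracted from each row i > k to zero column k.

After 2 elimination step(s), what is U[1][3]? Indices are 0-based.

[col 0] pivot 5
  R1 -= 3*R0 → (0, 1, 3, 2)  (L[1][0] := 3)
  R2 -= 2*R0 → (0, 6, 3, 2)  (L[2][0] := 2)
  R3 -= 3*R0 → (0, 4, 1, 0)  (L[3][0] := 3)
[col 1] pivot 1
  R2 -= 6*R1 → (0, 0, 6, 4)  (L[2][1] := 6)
  R3 -= 4*R1 → (0, 0, 3, 6)  (L[3][1] := 4)

U[1][3] = 2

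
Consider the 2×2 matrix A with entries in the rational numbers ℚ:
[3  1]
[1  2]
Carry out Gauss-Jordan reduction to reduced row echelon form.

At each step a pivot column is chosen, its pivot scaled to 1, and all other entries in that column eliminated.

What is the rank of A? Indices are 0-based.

rank = 2

[1] R0 /= 3  ⇒  (1, 1/3)
     R1 -= 1·R0  ⇒  (0, 5/3)
[2] R1 /= 5/3  ⇒  (0, 1)
     R0 -= 1/3·R1  ⇒  (1, 0)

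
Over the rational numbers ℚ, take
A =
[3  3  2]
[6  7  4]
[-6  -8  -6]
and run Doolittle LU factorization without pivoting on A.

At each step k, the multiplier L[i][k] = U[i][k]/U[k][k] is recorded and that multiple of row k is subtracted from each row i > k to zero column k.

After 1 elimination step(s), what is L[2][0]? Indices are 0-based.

k=0: U[0][0]=3
  eliminate (1,0): mult=2, new row 1: (0, 1, 0); set L[1][0]=2
  eliminate (2,0): mult=-2, new row 2: (0, -2, -2); set L[2][0]=-2

L[2][0] = -2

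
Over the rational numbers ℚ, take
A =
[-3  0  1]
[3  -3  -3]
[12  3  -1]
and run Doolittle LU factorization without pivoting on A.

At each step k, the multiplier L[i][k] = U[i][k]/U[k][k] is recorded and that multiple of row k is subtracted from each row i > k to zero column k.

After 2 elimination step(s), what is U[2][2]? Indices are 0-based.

U[2][2] = 1

k=0: U[0][0]=-3
  eliminate (1,0): mult=-1, new row 1: (0, -3, -2); set L[1][0]=-1
  eliminate (2,0): mult=-4, new row 2: (0, 3, 3); set L[2][0]=-4
k=1: U[1][1]=-3
  eliminate (2,1): mult=-1, new row 2: (0, 0, 1); set L[2][1]=-1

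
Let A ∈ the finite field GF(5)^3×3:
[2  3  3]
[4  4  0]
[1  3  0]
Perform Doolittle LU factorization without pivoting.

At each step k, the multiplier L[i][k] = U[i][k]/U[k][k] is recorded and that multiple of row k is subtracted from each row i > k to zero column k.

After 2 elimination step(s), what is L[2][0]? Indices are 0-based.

L[2][0] = 3

[col 0] pivot 2
  R1 -= 2*R0 → (0, 3, 4)  (L[1][0] := 2)
  R2 -= 3*R0 → (0, 4, 1)  (L[2][0] := 3)
[col 1] pivot 3
  R2 -= 3*R1 → (0, 0, 4)  (L[2][1] := 3)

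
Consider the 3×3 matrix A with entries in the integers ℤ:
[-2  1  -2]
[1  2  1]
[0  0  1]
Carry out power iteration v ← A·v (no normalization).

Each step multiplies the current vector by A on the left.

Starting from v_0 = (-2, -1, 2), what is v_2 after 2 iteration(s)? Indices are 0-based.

v_0 = (-2, -1, 2).
v_1 = A·v_0 = (-1, -2, 2).
v_2 = A·v_1 = (-4, -3, 2).

v_2 = (-4, -3, 2)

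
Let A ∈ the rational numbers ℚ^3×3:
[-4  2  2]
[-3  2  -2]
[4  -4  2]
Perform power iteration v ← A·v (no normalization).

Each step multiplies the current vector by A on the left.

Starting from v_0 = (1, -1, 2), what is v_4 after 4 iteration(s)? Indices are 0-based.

v_4 = (268, -972, 1384)

v_0 = (1, -1, 2).
v_1 = A·v_0 = (-2, -9, 12).
v_2 = A·v_1 = (14, -36, 52).
v_3 = A·v_2 = (-24, -218, 304).
v_4 = A·v_3 = (268, -972, 1384).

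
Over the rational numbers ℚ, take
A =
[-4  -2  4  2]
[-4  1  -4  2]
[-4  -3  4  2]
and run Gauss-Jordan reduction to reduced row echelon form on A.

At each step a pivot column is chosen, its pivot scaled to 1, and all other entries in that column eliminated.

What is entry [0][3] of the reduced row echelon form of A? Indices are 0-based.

M[0][3] = -1/2

[1] R0 /= -4  ⇒  (1, 1/2, -1, -1/2)
     R1 -= -4·R0  ⇒  (0, 3, -8, 0)
     R2 -= -4·R0  ⇒  (0, -1, 0, 0)
[2] R1 /= 3  ⇒  (0, 1, -8/3, 0)
     R0 -= 1/2·R1  ⇒  (1, 0, 1/3, -1/2)
     R2 -= -1·R1  ⇒  (0, 0, -8/3, 0)
[3] R2 /= -8/3  ⇒  (0, 0, 1, 0)
     R0 -= 1/3·R2  ⇒  (1, 0, 0, -1/2)
     R1 -= -8/3·R2  ⇒  (0, 1, 0, 0)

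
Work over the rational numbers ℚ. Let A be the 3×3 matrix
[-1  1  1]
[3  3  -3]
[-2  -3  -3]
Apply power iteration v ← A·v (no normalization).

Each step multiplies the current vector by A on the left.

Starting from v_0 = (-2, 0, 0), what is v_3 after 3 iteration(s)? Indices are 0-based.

v_0 = (-2, 0, 0).
v_1 = A·v_0 = (2, -6, 4).
v_2 = A·v_1 = (-4, -24, 2).
v_3 = A·v_2 = (-18, -90, 74).

v_3 = (-18, -90, 74)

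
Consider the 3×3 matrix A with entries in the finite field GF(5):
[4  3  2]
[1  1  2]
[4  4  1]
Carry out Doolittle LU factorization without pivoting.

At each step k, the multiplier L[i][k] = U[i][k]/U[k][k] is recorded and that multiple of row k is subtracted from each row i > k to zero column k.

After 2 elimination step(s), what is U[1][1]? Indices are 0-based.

Step 1: pivot at (0,0) is 4.
  row1 ← row1 − (4)·row0  ⇒  L[1][0]=4, U row1=(0, 4, 4)
  row2 ← row2 − (1)·row0  ⇒  L[2][0]=1, U row2=(0, 1, 4)
Step 2: pivot at (1,1) is 4.
  row2 ← row2 − (4)·row1  ⇒  L[2][1]=4, U row2=(0, 0, 3)

U[1][1] = 4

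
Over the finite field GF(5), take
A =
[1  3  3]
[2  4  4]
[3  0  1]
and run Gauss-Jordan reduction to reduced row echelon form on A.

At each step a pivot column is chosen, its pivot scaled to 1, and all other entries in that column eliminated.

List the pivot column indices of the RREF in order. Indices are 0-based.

[1] R0 /= 1  ⇒  (1, 3, 3)
     R1 -= 2·R0  ⇒  (0, 3, 3)
     R2 -= 3·R0  ⇒  (0, 1, 2)
[2] R1 /= 3  ⇒  (0, 1, 1)
     R0 -= 3·R1  ⇒  (1, 0, 0)
     R2 -= 1·R1  ⇒  (0, 0, 1)
[3] R2 /= 1  ⇒  (0, 0, 1)
     R1 -= 1·R2  ⇒  (0, 1, 0)

pivot columns: 0, 1, 2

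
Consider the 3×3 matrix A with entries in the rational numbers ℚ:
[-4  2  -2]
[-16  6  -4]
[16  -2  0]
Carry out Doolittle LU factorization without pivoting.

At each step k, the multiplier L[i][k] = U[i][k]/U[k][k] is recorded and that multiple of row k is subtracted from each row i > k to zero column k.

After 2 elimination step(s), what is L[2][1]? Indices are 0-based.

L[2][1] = -3

[col 0] pivot -4
  R1 -= 4*R0 → (0, -2, 4)  (L[1][0] := 4)
  R2 -= -4*R0 → (0, 6, -8)  (L[2][0] := -4)
[col 1] pivot -2
  R2 -= -3*R1 → (0, 0, 4)  (L[2][1] := -3)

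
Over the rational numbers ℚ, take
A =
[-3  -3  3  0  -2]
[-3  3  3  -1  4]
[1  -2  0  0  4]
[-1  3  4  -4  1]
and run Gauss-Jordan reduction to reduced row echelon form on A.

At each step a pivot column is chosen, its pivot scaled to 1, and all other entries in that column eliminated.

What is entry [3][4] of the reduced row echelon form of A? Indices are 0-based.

M[3][4] = 128/11

step 1: normalize row 0 (÷-3) = (1, 1, -1, 0, 2/3)
  row 1: subtract -3×row0 = (0, 6, 0, -1, 6)
  row 2: subtract 1×row0 = (0, -3, 1, 0, 10/3)
  row 3: subtract -1×row0 = (0, 4, 3, -4, 5/3)
step 2: normalize row 1 (÷6) = (0, 1, 0, -1/6, 1)
  row 0: subtract 1×row1 = (1, 0, -1, 1/6, -1/3)
  row 2: subtract -3×row1 = (0, 0, 1, -1/2, 19/3)
  row 3: subtract 4×row1 = (0, 0, 3, -10/3, -7/3)
step 3: normalize row 2 (÷1) = (0, 0, 1, -1/2, 19/3)
  row 0: subtract -1×row2 = (1, 0, 0, -1/3, 6)
  row 3: subtract 3×row2 = (0, 0, 0, -11/6, -64/3)
step 4: normalize row 3 (÷-11/6) = (0, 0, 0, 1, 128/11)
  row 0: subtract -1/3×row3 = (1, 0, 0, 0, 326/33)
  row 1: subtract -1/6×row3 = (0, 1, 0, 0, 97/33)
  row 2: subtract -1/2×row3 = (0, 0, 1, 0, 401/33)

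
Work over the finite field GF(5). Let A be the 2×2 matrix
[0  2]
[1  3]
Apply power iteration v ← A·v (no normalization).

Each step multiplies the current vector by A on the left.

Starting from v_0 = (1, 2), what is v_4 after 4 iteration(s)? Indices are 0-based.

v_0 = (1, 2).
v_1 = A·v_0 = (4, 2).
v_2 = A·v_1 = (4, 0).
v_3 = A·v_2 = (0, 4).
v_4 = A·v_3 = (3, 2).

v_4 = (3, 2)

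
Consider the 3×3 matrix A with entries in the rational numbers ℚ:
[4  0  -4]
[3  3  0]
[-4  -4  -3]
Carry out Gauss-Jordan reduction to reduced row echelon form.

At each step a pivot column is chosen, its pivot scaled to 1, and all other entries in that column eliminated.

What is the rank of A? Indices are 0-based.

rank = 3

pivot(0,0)=4: scale R0 → (1, 0, -1)
  clear (1,0): R1 −= (3)R0 → (0, 3, 3)
  clear (2,0): R2 −= (-4)R0 → (0, -4, -7)
pivot(1,1)=3: scale R1 → (0, 1, 1)
  clear (2,1): R2 −= (-4)R1 → (0, 0, -3)
pivot(2,2)=-3: scale R2 → (0, 0, 1)
  clear (0,2): R0 −= (-1)R2 → (1, 0, 0)
  clear (1,2): R1 −= (1)R2 → (0, 1, 0)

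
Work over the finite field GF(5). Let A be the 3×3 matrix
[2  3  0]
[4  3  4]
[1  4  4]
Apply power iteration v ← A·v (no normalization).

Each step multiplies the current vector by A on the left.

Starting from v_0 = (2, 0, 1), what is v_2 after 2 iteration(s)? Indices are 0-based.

v_2 = (4, 1, 1)

v_0 = (2, 0, 1).
v_1 = A·v_0 = (4, 2, 1).
v_2 = A·v_1 = (4, 1, 1).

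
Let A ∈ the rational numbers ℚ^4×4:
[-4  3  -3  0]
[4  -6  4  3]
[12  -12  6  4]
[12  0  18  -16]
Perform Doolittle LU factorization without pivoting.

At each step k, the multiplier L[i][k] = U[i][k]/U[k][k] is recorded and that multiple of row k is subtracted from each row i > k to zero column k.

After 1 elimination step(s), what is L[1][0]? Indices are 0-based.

[col 0] pivot -4
  R1 -= -1*R0 → (0, -3, 1, 3)  (L[1][0] := -1)
  R2 -= -3*R0 → (0, -3, -3, 4)  (L[2][0] := -3)
  R3 -= -3*R0 → (0, 9, 9, -16)  (L[3][0] := -3)

L[1][0] = -1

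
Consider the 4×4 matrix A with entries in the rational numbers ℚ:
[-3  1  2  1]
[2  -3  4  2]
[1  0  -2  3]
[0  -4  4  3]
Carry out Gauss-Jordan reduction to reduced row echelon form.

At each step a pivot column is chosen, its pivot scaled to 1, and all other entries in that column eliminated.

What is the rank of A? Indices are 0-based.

rank = 4

pivot(0,0)=-3: scale R0 → (1, -1/3, -2/3, -1/3)
  clear (1,0): R1 −= (2)R0 → (0, -7/3, 16/3, 8/3)
  clear (2,0): R2 −= (1)R0 → (0, 1/3, -4/3, 10/3)
pivot(1,1)=-7/3: scale R1 → (0, 1, -16/7, -8/7)
  clear (0,1): R0 −= (-1/3)R1 → (1, 0, -10/7, -5/7)
  clear (2,1): R2 −= (1/3)R1 → (0, 0, -4/7, 26/7)
  clear (3,1): R3 −= (-4)R1 → (0, 0, -36/7, -11/7)
pivot(2,2)=-4/7: scale R2 → (0, 0, 1, -13/2)
  clear (0,2): R0 −= (-10/7)R2 → (1, 0, 0, -10)
  clear (1,2): R1 −= (-16/7)R2 → (0, 1, 0, -16)
  clear (3,2): R3 −= (-36/7)R2 → (0, 0, 0, -35)
pivot(3,3)=-35: scale R3 → (0, 0, 0, 1)
  clear (0,3): R0 −= (-10)R3 → (1, 0, 0, 0)
  clear (1,3): R1 −= (-16)R3 → (0, 1, 0, 0)
  clear (2,3): R2 −= (-13/2)R3 → (0, 0, 1, 0)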